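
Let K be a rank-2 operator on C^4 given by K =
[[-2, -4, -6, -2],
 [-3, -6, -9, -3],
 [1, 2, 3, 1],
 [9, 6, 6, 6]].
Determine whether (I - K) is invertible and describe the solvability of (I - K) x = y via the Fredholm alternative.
(I - K) is singular (det(I - K) = 0, i.e. 1 ∈ sigma(K)). (I - K) x = y is solvable iff y ⊥ ker((I - K)^*) = span{(4, -4, -9, 1)}, i.e. iff 4y_1 - 4y_2 - 9y_3 + y_4 = 0. When solvable, x is determined up to adding multiples of (2, 3, -1, -6) (ker(I - K) = span{(2, 3, -1, -6)}, dimension 1).

K has rank 2 and factors as K = U V^T = u1 v1^T + u2 v2^T with u1 = (0, 0, 0, -3), v1 = (-2, 0, 1, -1), u2 = (2, 3, -1, -3), v2 = (-1, -2, -3, -1) (multiplying out reproduces the displayed K). The nonzero eigenvalues of U V^T coincide with those of the 2 x 2 matrix G = V^T U = [[v1·u1, v1·u2], [v2·u1, v2·u2]] = [[3, -2], [3, -2]], and by the Sylvester determinant identity det(I_4 - U V^T) = det(I_2 - V^T U) = det([[-2, 2], [-3, 3]]) = (-2)(3) - (2)(-3) = 0. (Direct check: I - K =
[[3, 4, 6, 2],
 [3, 7, 9, 3],
 [-1, -2, -2, -1],
 [-9, -6, -6, -5]]
has determinant 0.) So 1 is an eigenvalue of K and (I - K) is not invertible. The finite-dimensional Fredholm alternative says: either (I - K) is invertible, or ker(I - K) ≠ {0} and then range(I - K) = ker((I - K)^*)^⊥, with dim ker(I - K) = dim ker((I - K)^*). We are in the second case, so we compute both kernels via the 2 x 2 reduction. If (I - U V^T) x = 0 then x = U (V^T x) lies in the column space of U; writing x = U b gives U (I_2 - G) b = 0, and since u1, u2 are independent, (I_2 - G) b = 0. With I_2 - G = [[-2, 2], [-3, 3]] (singular, as its determinant is 0) a null vector is b = (1, 1), so ker(I - K) = span{1·u1 + (1)·u2} = span{(2, 3, -1, -6)}. For the adjoint, (I - K)^* = I - K^T = I - V U^T, and the same argument gives ker((I - K)^*) = {V a : (I_2 - G)^T a = 0}; (I_2 - G)^T = [[-2, -3], [2, 3]] has null vector a = (-3, 2), so ker((I - K)^*) = span{-3·v1 + (2)·v2} = span{(4, -4, -9, 1)}. (Both kernels are 1-dimensional, matching rank(I - K) = 3.) Therefore (I - K) x = y is solvable iff <y, (4, -4, -9, 1)> = 0, i.e. iff 4y_1 - 4y_2 - 9y_3 + y_4 = 0; when solvable the solution set is the line x_p + c·(2, 3, -1, -6), c ∈ C.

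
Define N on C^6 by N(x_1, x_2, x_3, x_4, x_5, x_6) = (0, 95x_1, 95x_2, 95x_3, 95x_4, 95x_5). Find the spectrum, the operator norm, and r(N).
sigma(N) = {0}; ||N|| = 95; r(N) = 0. (N is nilpotent with N^6 = 0.)

On C^6, N is a strictly lower-triangular matrix with 95 on the subdiagonal and zeros elsewhere, so its characteristic polynomial is lambda^6 and every eigenvalue is 0: sigma(N) = {0}. For the operator norm, N e_i = 95e_{i+1} for i = 1, ..., 5 and N e_6 = 0, so the singular values of N are 95 (with multiplicity 5) and 0; hence ||N|| = 95. The spectral radius r(N) = max|lambda| = 0. Note ||N|| > r(N) — characteristic of non-normal nilpotent operators. Indeed N^6 = 0.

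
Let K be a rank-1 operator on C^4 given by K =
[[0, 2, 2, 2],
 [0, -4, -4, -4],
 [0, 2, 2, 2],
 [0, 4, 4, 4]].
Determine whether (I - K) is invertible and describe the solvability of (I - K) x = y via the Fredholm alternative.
(I - K) is invertible (det(I - K) = -1 ≠ 0), so for every y in C^4 the equation (I - K) x = y has a unique solution.

K has rank 1, so it is an outer product K = u v^T: every row of K is a multiple of one row vector. Reading off the entries, u = (-1, 2, -1, -2) and v = (0, -2, -2, -2) (row i of K equals u_i·v^T). A rank-one matrix u v^T satisfies K u = u (v·u) and kills the (3)-dimensional subspace v^⊥, so its characteristic polynomial is lambda^3 (lambda - v·u) with v·u = tr K = 2. Hence the eigenvalues of I - K are 1 (multiplicity 3) and 1 - (2) = -1, so det(I - K) = -1. (Direct check: I - K =
[[1, -2, -2, -2],
 [0, 5, 4, 4],
 [0, -2, -1, -2],
 [0, -4, -4, -3]]
has determinant -1.) The finite-dimensional Fredholm alternative says: either (I - K) is invertible, or ker(I - K) ≠ {0} and then range(I - K) = ker((I - K)^*)^⊥, with dim ker(I - K) = dim ker((I - K)^*). Since det(I - K) ≠ 0, 1 is not an eigenvalue of K and ker(I - K) = {0}, so we are in the first case: for every y there is a unique x = (I - K)^(-1) y. Explicitly, by the Sherman–Morrison formula, (I - u v^T)^(-1) = I + u v^T/(1 - v·u), i.e. (I - K)^(-1) = I - K.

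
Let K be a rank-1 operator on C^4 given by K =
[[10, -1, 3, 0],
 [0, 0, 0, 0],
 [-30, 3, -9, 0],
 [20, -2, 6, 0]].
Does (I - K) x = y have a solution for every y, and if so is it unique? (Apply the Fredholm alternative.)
(I - K) is singular (det(I - K) = 0, i.e. 1 ∈ sigma(K)). (I - K) x = y is solvable iff y ⊥ ker((I - K)^*) = span{(10, -1, 3, 0)}, i.e. iff 10y_1 - y_2 + 3y_3 = 0. When solvable, the solutions are x = y + c·(1, 0, -3, 2), c arbitrary (ker(I - K) = span{(1, 0, -3, 2)}, dimension 1).

K has rank 1, so it is an outer product K = u v^T: every row of K is a multiple of one row vector. Reading off the entries, u = (1, 0, -3, 2) and v = (10, -1, 3, 0) (row i of K equals u_i·v^T). A rank-one matrix u v^T satisfies K u = u (v·u) and kills the (3)-dimensional subspace v^⊥, so its characteristic polynomial is lambda^3 (lambda - v·u) with v·u = tr K = 1. Hence the eigenvalues of I - K are 1 (multiplicity 3) and 1 - (1) = 0, so det(I - K) = 0. (Direct check: I - K =
[[-9, 1, -3, 0],
 [0, 1, 0, 0],
 [30, -3, 10, 0],
 [-20, 2, -6, 1]]
has determinant 0.) So 1 is an eigenvalue of K and (I - K) is not invertible. The finite-dimensional Fredholm alternative says: either (I - K) is invertible, or ker(I - K) ≠ {0} and then range(I - K) = ker((I - K)^*)^⊥, with dim ker(I - K) = dim ker((I - K)^*). We are in the second case, so we need both kernels. Kernel of I - K: (I - K) u = u - u (v·u) = u - u = 0, so ker(I - K) = span{u} = span{(1, 0, -3, 2)} (it is exactly 1-dimensional because rank(I - K) = 3). Kernel of the adjoint: K is real, so (I - K)^* = I - K^T = I - v u^T, and (I - v u^T) v = v - v (u·v) = 0; hence ker((I - K)^*) = span{v} = span{(10, -1, 3, 0)}. Therefore (I - K) x = y is solvable iff <y, v> = 0, i.e. iff 10y_1 - y_2 + 3y_3 = 0. When this holds, K y = u (v·y) = 0, so (I - K) y = y and x = y is a particular solution; the full solution set is the line x = y + c·u = y + c·(1, 0, -3, 2), c ∈ C.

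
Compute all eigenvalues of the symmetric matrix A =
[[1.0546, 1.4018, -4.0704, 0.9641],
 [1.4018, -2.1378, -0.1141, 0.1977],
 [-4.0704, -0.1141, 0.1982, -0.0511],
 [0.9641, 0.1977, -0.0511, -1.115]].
sigma(A) ≈ {-4, -2, -1, 5}

A is real symmetric, so its spectrum consists of real eigenvalues. Expanding the characteristic polynomial of the displayed matrix gives
  det(λ I - A) = p(λ) = λ^4 + (2)λ^3 + (-21)λ^2 + (-61.9981)λ + (-39.9974).
Solving p(λ) = 0 yields eigenvalues ≈ -4, -2, -1, 5. (A is shown rounded to 4 decimals, so these recover the underlying integer eigenvalues to within that precision.)
Verification: the trace of A = -2 equals the sum of eigenvalues -2, and det(A) ≈ -39.9974 matches the eigenvalue product -40.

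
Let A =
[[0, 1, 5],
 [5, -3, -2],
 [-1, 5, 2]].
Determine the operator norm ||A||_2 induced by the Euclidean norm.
||A||_2 ≈ 8.2227 (= sqrt(largest eigenvalue of A^T A))

||A||_2 = sigma_max(A) = sqrt(lambda_max(A^T A)). Form the symmetric matrix M = A^T A =
[[26, -20, -12],
 [-20, 35, 21],
 [-12, 21, 33]].
Its characteristic polynomial (trace, sum of principal 2x2 minors, determinant of M give the coefficients) is
  p(λ) = det(λ I - M) = λ^3 - 94λ^2 + 1938λ - 10404.
No integer candidate from the rational root theorem (±divisors of 10404) is a root, so the roots are irrational. The cubic discriminant is Δ = 698899104 > 0, so there are three distinct real roots. p(8) = -404 and p(9) = 153 have opposite signs, so a root lies in (8, 9); Newton's method refines it to λ ≈ 8.6995. p(17) = 289 and p(18) = -144 have opposite signs, so a root lies in (17, 18); Newton's method refines it to λ ≈ 17.6879. p(67) = -1761 and p(68) = 1156 have opposite signs, so a root lies in (67, 68); Newton's method refines it to λ ≈ 67.6125. Check (Vieta): the three roots sum to 94, matching tr M = 94.
So the eigenvalues of A^T A are ≈ 8.6995, 17.6879, 67.6125 (all ≥ 0, as they must be for A^T A). The largest is λ_max ≈ 67.6125, hence ||A||_2 = sqrt(λ_max) ≈ 8.2227.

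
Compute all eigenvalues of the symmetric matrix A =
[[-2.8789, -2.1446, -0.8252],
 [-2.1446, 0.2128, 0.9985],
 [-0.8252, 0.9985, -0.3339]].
sigma(A) ≈ {-4, -1, 2}

A is real symmetric, so its spectrum consists of real eigenvalues. Expanding the characteristic polynomial of the displayed matrix gives
  det(λ I - A) = p(λ) = λ^3 + (3)λ^2 + (-6)λ + (-8).
Solving p(λ) = 0 yields eigenvalues ≈ -4, -1, 2. (A is shown rounded to 4 decimals, so these recover the underlying integer eigenvalues to within that precision.)
Verification: the trace of A = -3 equals the sum of eigenvalues -3, and det(A) ≈ 7.9998 matches the eigenvalue product 8.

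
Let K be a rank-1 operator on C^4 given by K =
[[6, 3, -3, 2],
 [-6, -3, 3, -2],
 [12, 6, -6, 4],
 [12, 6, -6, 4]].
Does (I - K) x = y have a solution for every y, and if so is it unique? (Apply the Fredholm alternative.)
(I - K) is singular (det(I - K) = 0, i.e. 1 ∈ sigma(K)). (I - K) x = y is solvable iff y ⊥ ker((I - K)^*) = span{(6, 3, -3, 2)}, i.e. iff 6y_1 + 3y_2 - 3y_3 + 2y_4 = 0. When solvable, the solutions are x = y + c·(1, -1, 2, 2), c arbitrary (ker(I - K) = span{(1, -1, 2, 2)}, dimension 1).

K has rank 1, so it is an outer product K = u v^T: every row of K is a multiple of one row vector. Reading off the entries, u = (1, -1, 2, 2) and v = (6, 3, -3, 2) (row i of K equals u_i·v^T). A rank-one matrix u v^T satisfies K u = u (v·u) and kills the (3)-dimensional subspace v^⊥, so its characteristic polynomial is lambda^3 (lambda - v·u) with v·u = tr K = 1. Hence the eigenvalues of I - K are 1 (multiplicity 3) and 1 - (1) = 0, so det(I - K) = 0. (Direct check: I - K =
[[-5, -3, 3, -2],
 [6, 4, -3, 2],
 [-12, -6, 7, -4],
 [-12, -6, 6, -3]]
has determinant 0.) So 1 is an eigenvalue of K and (I - K) is not invertible. The finite-dimensional Fredholm alternative says: either (I - K) is invertible, or ker(I - K) ≠ {0} and then range(I - K) = ker((I - K)^*)^⊥, with dim ker(I - K) = dim ker((I - K)^*). We are in the second case, so we need both kernels. Kernel of I - K: (I - K) u = u - u (v·u) = u - u = 0, so ker(I - K) = span{u} = span{(1, -1, 2, 2)} (it is exactly 1-dimensional because rank(I - K) = 3). Kernel of the adjoint: K is real, so (I - K)^* = I - K^T = I - v u^T, and (I - v u^T) v = v - v (u·v) = 0; hence ker((I - K)^*) = span{v} = span{(6, 3, -3, 2)}. Therefore (I - K) x = y is solvable iff <y, v> = 0, i.e. iff 6y_1 + 3y_2 - 3y_3 + 2y_4 = 0. When this holds, K y = u (v·y) = 0, so (I - K) y = y and x = y is a particular solution; the full solution set is the line x = y + c·u = y + c·(1, -1, 2, 2), c ∈ C.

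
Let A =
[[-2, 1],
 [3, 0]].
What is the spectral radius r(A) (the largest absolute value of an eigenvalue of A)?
r(A) = 3

The eigenvalues of A are the roots of its characteristic polynomial. With M = A (coefficients from the trace and determinant):
  p(λ) = det(λ I - M) = λ^2 + 2λ - 3.
For λ^2 + 2λ - 3 the discriminant is 16. It is a perfect square (4^2), so the roots are rational: λ = (-2 ± 4)/2 = 1, -3.
Thus the eigenvalues (to 4 decimals) are 1 (modulus 1); -3 (modulus 3). The spectral radius is the largest modulus: r(A) = 3. (Cross-check: r(A) ≤ ||A||_2 ≈ 3.6503; equality holds whenever A is normal, though it can also hold for some non-normal A.)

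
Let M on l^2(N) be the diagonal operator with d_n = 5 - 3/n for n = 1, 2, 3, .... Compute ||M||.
||M|| = 5

For a diagonal operator on l^2 with entries d_n, ||M|| = sup_n |d_n|. Here d_1 = 2, d_2 = 7/2, ..., and d_n = 5 - 3/n increases monotonically toward 5. All terms lie in [2, 5), so |d_n| = d_n and the supremum is the limit 5, which is not attained by any individual d_n. Hence ||M|| = 5.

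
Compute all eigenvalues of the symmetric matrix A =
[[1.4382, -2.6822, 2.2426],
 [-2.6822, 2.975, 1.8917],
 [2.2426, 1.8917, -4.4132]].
sigma(A) ≈ {-6, 1, 5}

A is real symmetric, so its spectrum consists of real eigenvalues. Expanding the characteristic polynomial of the displayed matrix gives
  det(λ I - A) = p(λ) = λ^3 + (0)λ^2 + (-31)λ + (30).
Solving p(λ) = 0 yields eigenvalues ≈ -6, 1, 5. (A is shown rounded to 4 decimals, so these recover the underlying integer eigenvalues to within that precision.)
Verification: the trace of A = 0 equals the sum of eigenvalues 0, and det(A) ≈ -29.9993 matches the eigenvalue product -30.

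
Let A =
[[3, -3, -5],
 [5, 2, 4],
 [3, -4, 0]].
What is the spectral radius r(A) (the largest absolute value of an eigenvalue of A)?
r(A) ≈ 6.7888

The eigenvalues of A are the roots of its characteristic polynomial. With M = A (coefficients from the trace, the sum of principal 2x2 minors, and det A):
  p(λ) = det(λ I - M) = λ^3 - 5λ^2 + 52λ - 142.
No integer candidate from the rational root theorem (±divisors of 142) is a root, so the roots are irrational. The cubic discriminant is Δ = -445700 < 0, so there is one real root and a complex-conjugate pair. p(3) = -4 and p(4) = 50 have opposite signs, so a root lies in (3, 4); Newton's method refines it to λ ≈ 3.0811. Dividing out (λ - (3.0811)) leaves approximately λ^2 - 1.9189λ + 46.0877. For λ^2 - 1.9189λ + 46.0877 the discriminant is -180.6684. It is negative, so the remaining roots are the complex-conjugate pair λ ≈ 0.9595 ± 6.7206i. Their product equals the constant term, so |λ|^2 ≈ 46.0877 and |λ| ≈ 6.7888.
Thus the eigenvalues (to 4 decimals) are 3.0811 (modulus 3.0811); 0.9595 ± 6.7206i (modulus 6.7888). The spectral radius is the largest modulus: r(A) ≈ 6.7888. (Cross-check: r(A) ≤ ||A||_2 ≈ 7.7032; equality holds whenever A is normal, though it can also hold for some non-normal A.)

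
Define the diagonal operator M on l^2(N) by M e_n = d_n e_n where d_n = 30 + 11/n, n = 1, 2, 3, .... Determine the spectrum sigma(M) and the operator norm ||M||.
sigma(M) = {30 + 11/n : n ≥ 1} ∪ {30}; ||M|| = 41

A bounded diagonal operator on l^2 with diagonal entries d_n has spectrum equal to the closure of {d_n : n ≥ 1}: every d_n is an eigenvalue (with eigenvector e_n), so {d_n} ⊂ sigma(M); the spectrum is closed, so its closure is too; and for lambda not in the closure, (M - lambda I) has bounded inverse (the diagonal entries 1/(d_n - lambda) are bounded). For our sequence d_n = 30 + 11/n, n = 1, 2, 3, ...:
  - {d_n} = {30 + 11/n : n ≥ 1}; the only limit point is 30
  - closure = {30 + 11/n : n ≥ 1} ∪ {30}
For the norm: a diagonal operator has ||M|| = sup_n |d_n|. Here d_n = 30 + 11/n is positive and decreasing, so sup_n |d_n| = d_1 = 30 + 11 = 41. So ||M|| = 41.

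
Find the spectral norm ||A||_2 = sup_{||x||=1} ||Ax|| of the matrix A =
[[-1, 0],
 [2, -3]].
||A||_2 = sqrt((14 + sqrt(160))/2) ≈ 3.6503 (= sqrt(largest eigenvalue of A^T A))

||A||_2 = sigma_max(A) = sqrt(lambda_max(A^T A)). Form the symmetric matrix M = A^T A =
[[5, -6],
 [-6, 9]].
Its characteristic polynomial (trace, determinant of M give the coefficients) is
  p(λ) = det(λ I - M) = λ^2 - 14λ + 9.
For λ^2 - 14λ + 9 the discriminant is 160. It is nonnegative but not a perfect square, so the roots are real and irrational: λ = (14 ± sqrt(160))/2 ≈ 13.3246, 0.6754.
So the eigenvalues of A^T A are ≈ 0.6754, 13.3246 (all ≥ 0, as they must be for A^T A). The largest is λ_max = (14 + sqrt(160))/2 ≈ 13.3246, hence ||A||_2 = sqrt(λ_max) = sqrt((14 + sqrt(160))/2) ≈ 3.6503.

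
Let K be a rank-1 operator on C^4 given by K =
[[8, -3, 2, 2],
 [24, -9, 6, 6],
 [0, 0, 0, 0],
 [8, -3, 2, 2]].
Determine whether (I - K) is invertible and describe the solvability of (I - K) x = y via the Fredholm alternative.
(I - K) is singular (det(I - K) = 0, i.e. 1 ∈ sigma(K)). (I - K) x = y is solvable iff y ⊥ ker((I - K)^*) = span{(8, -3, 2, 2)}, i.e. iff 8y_1 - 3y_2 + 2y_3 + 2y_4 = 0. When solvable, the solutions are x = y + c·(1, 3, 0, 1), c arbitrary (ker(I - K) = span{(1, 3, 0, 1)}, dimension 1).

K has rank 1, so it is an outer product K = u v^T: every row of K is a multiple of one row vector. Reading off the entries, u = (1, 3, 0, 1) and v = (8, -3, 2, 2) (row i of K equals u_i·v^T). A rank-one matrix u v^T satisfies K u = u (v·u) and kills the (3)-dimensional subspace v^⊥, so its characteristic polynomial is lambda^3 (lambda - v·u) with v·u = tr K = 1. Hence the eigenvalues of I - K are 1 (multiplicity 3) and 1 - (1) = 0, so det(I - K) = 0. (Direct check: I - K =
[[-7, 3, -2, -2],
 [-24, 10, -6, -6],
 [0, 0, 1, 0],
 [-8, 3, -2, -1]]
has determinant 0.) So 1 is an eigenvalue of K and (I - K) is not invertible. The finite-dimensional Fredholm alternative says: either (I - K) is invertible, or ker(I - K) ≠ {0} and then range(I - K) = ker((I - K)^*)^⊥, with dim ker(I - K) = dim ker((I - K)^*). We are in the second case, so we need both kernels. Kernel of I - K: (I - K) u = u - u (v·u) = u - u = 0, so ker(I - K) = span{u} = span{(1, 3, 0, 1)} (it is exactly 1-dimensional because rank(I - K) = 3). Kernel of the adjoint: K is real, so (I - K)^* = I - K^T = I - v u^T, and (I - v u^T) v = v - v (u·v) = 0; hence ker((I - K)^*) = span{v} = span{(8, -3, 2, 2)}. Therefore (I - K) x = y is solvable iff <y, v> = 0, i.e. iff 8y_1 - 3y_2 + 2y_3 + 2y_4 = 0. When this holds, K y = u (v·y) = 0, so (I - K) y = y and x = y is a particular solution; the full solution set is the line x = y + c·u = y + c·(1, 3, 0, 1), c ∈ C.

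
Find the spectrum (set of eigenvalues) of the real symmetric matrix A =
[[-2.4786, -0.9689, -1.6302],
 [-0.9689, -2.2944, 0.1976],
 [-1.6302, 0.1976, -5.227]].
sigma(A) ≈ {-6, -3, -1}

A is real symmetric, so its spectrum consists of real eigenvalues. Expanding the characteristic polynomial of the displayed matrix gives
  det(λ I - A) = p(λ) = λ^3 + (10)λ^2 + (27)λ + (18).
Solving p(λ) = 0 yields eigenvalues ≈ -6, -3, -1. (A is shown rounded to 4 decimals, so these recover the underlying integer eigenvalues to within that precision.)
Verification: the trace of A = -10 equals the sum of eigenvalues -10, and det(A) ≈ -18.0000 matches the eigenvalue product -18.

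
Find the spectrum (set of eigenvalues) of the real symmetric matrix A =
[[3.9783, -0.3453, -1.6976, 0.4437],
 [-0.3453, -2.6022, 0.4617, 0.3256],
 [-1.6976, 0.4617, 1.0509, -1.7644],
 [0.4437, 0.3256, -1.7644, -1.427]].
sigma(A) ≈ {-3, -2, 1, 5}

A is real symmetric, so its spectrum consists of real eigenvalues. Expanding the characteristic polynomial of the displayed matrix gives
  det(λ I - A) = p(λ) = λ^4 + (-1)λ^3 + (-19)λ^2 + (-11)λ + (30).
Solving p(λ) = 0 yields eigenvalues ≈ -3, -2, 1, 5. (A is shown rounded to 4 decimals, so these recover the underlying integer eigenvalues to within that precision.)
Verification: the trace of A = 1 equals the sum of eigenvalues 1, and det(A) ≈ 30.0002 matches the eigenvalue product 30.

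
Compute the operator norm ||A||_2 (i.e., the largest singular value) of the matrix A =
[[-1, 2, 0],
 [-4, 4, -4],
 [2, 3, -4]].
||A||_2 ≈ 7.9524 (= sqrt(largest eigenvalue of A^T A))

||A||_2 = sigma_max(A) = sqrt(lambda_max(A^T A)). Form the symmetric matrix M = A^T A =
[[21, -12, 8],
 [-12, 29, -28],
 [8, -28, 32]].
Its characteristic polynomial (trace, sum of principal 2x2 minors, determinant of M give the coefficients) is
  p(λ) = det(λ I - M) = λ^3 - 82λ^2 + 1217λ - 1936.
No integer candidate from the rational root theorem (±divisors of 1936) is a root, so the roots are irrational. The cubic discriminant is Δ = 1855530112 > 0, so there are three distinct real roots. p(1) = -800 and p(2) = 178 have opposite signs, so a root lies in (1, 2); Newton's method refines it to λ ≈ 1.8056. p(16) = 640 and p(17) = -32 have opposite signs, so a root lies in (16, 17); Newton's method refines it to λ ≈ 16.9545. p(63) = -676 and p(64) = 2224 have opposite signs, so a root lies in (63, 64); Newton's method refines it to λ ≈ 63.2399. Check (Vieta): the three roots sum to 82, matching tr M = 82.
So the eigenvalues of A^T A are ≈ 1.8056, 16.9545, 63.2399 (all ≥ 0, as they must be for A^T A). The largest is λ_max ≈ 63.2399, hence ||A||_2 = sqrt(λ_max) ≈ 7.9524.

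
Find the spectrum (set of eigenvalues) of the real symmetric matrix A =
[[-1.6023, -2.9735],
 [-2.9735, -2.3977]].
sigma(A) ≈ {-5, 1}

A is real symmetric, so its spectrum consists of real eigenvalues. Expanding the characteristic polynomial of the displayed matrix gives
  det(λ I - A) = p(λ) = λ^2 + (4)λ + (-5).
Solving p(λ) = 0 yields eigenvalues ≈ -5, 1. (A is shown rounded to 4 decimals, so these recover the underlying integer eigenvalues to within that precision.)
Verification: the trace of A = -4 equals the sum of eigenvalues -4, and det(A) ≈ -4.9999 matches the eigenvalue product -5.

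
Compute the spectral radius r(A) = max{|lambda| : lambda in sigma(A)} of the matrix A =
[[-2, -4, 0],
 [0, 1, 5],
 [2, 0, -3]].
r(A) ≈ 5.1075

The eigenvalues of A are the roots of its characteristic polynomial. With M = A (coefficients from the trace, the sum of principal 2x2 minors, and det A):
  p(λ) = det(λ I - M) = λ^3 + 4λ^2 + λ + 34.
No integer candidate from the rational root theorem (±divisors of 34) is a root, so the roots are irrational. The cubic discriminant is Δ = -37456 < 0, so there is one real root and a complex-conjugate pair. p(-6) = -44 and p(-5) = 4 have opposite signs, so a root lies in (-6, -5); Newton's method refines it to λ ≈ -5.1075. Dividing out (λ - (-5.1075)) leaves approximately λ^2 - 1.1075λ + 6.6568. For λ^2 - 1.1075λ + 6.6568 the discriminant is -25.4006. It is negative, so the remaining roots are the complex-conjugate pair λ ≈ 0.5538 ± 2.52i. Their product equals the constant term, so |λ|^2 ≈ 6.6568 and |λ| ≈ 2.5801.
Thus the eigenvalues (to 4 decimals) are -5.1075 (modulus 5.1075); 0.5538 ± 2.52i (modulus 2.5801). The spectral radius is the largest modulus: r(A) ≈ 5.1075. (Cross-check: r(A) ≤ ||A||_2 ≈ 5.9946; equality holds whenever A is normal, though it can also hold for some non-normal A.)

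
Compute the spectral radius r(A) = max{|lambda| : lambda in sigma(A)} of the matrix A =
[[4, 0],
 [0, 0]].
r(A) = 4

The eigenvalues of A are the roots of its characteristic polynomial. With M = A (coefficients from the trace and determinant):
  p(λ) = det(λ I - M) = λ^2 - 4λ.
For λ^2 - 4λ the discriminant is 16. It is a perfect square (4^2), so the roots are rational: λ = (4 ± 4)/2 = 4, 0.
Thus the eigenvalues (to 4 decimals) are 4 (modulus 4); 0 (modulus 0). The spectral radius is the largest modulus: r(A) = 4. (Cross-check: r(A) ≤ ||A||_2 ≈ 4; equality holds whenever A is normal, though it can also hold for some non-normal A.)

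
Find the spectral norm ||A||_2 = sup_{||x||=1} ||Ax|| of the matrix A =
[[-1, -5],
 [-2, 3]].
||A||_2 = sqrt((39 + sqrt(845))/2) ≈ 5.8339 (= sqrt(largest eigenvalue of A^T A))

||A||_2 = sigma_max(A) = sqrt(lambda_max(A^T A)). Form the symmetric matrix M = A^T A =
[[5, -1],
 [-1, 34]].
Its characteristic polynomial (trace, determinant of M give the coefficients) is
  p(λ) = det(λ I - M) = λ^2 - 39λ + 169.
For λ^2 - 39λ + 169 the discriminant is 845. It is nonnegative but not a perfect square, so the roots are real and irrational: λ = (39 ± sqrt(845))/2 ≈ 34.0344, 4.9656.
So the eigenvalues of A^T A are ≈ 4.9656, 34.0344 (all ≥ 0, as they must be for A^T A). The largest is λ_max = (39 + sqrt(845))/2 ≈ 34.0344, hence ||A||_2 = sqrt(λ_max) = sqrt((39 + sqrt(845))/2) ≈ 5.8339.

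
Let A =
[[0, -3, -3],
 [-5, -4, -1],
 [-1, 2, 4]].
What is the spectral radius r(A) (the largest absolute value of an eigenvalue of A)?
r(A) ≈ 5.9602

The eigenvalues of A are the roots of its characteristic polynomial. With M = A (coefficients from the trace, the sum of principal 2x2 minors, and det A):
  p(λ) = det(λ I - M) = λ^3 - 32λ + 21.
No integer candidate from the rational root theorem (±divisors of 21) is a root, so the roots are irrational. The cubic discriminant is Δ = 119165 > 0, so there are three distinct real roots. p(-6) = -3 and p(-5) = 56 have opposite signs, so a root lies in (-6, -5); Newton's method refines it to λ ≈ -5.9602. p(0) = 21 and p(1) = -10 have opposite signs, so a root lies in (0, 1); Newton's method refines it to λ ≈ 0.6655. p(5) = -14 and p(6) = 45 have opposite signs, so a root lies in (5, 6); Newton's method refines it to λ ≈ 5.2947. Check (Vieta): the three roots sum to 0, matching tr M = 0.
Thus the eigenvalues (to 4 decimals) are -5.9602 (modulus 5.9602); 0.6655 (modulus 0.6655); 5.2947 (modulus 5.2947). The spectral radius is the largest modulus: r(A) ≈ 5.9602. (Cross-check: r(A) ≤ ||A||_2 ≈ 7.4613; equality holds whenever A is normal, though it can also hold for some non-normal A.)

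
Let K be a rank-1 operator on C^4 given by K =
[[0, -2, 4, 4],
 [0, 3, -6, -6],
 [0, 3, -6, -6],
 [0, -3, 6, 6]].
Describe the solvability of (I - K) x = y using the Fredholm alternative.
(I - K) is invertible (det(I - K) = -2 ≠ 0), so for every y in C^4 the equation (I - K) x = y has a unique solution.

K has rank 1, so it is an outer product K = u v^T: every row of K is a multiple of one row vector. Reading off the entries, u = (-2, 3, 3, -3) and v = (0, 1, -2, -2) (row i of K equals u_i·v^T). A rank-one matrix u v^T satisfies K u = u (v·u) and kills the (3)-dimensional subspace v^⊥, so its characteristic polynomial is lambda^3 (lambda - v·u) with v·u = tr K = 3. Hence the eigenvalues of I - K are 1 (multiplicity 3) and 1 - (3) = -2, so det(I - K) = -2. (Direct check: I - K =
[[1, 2, -4, -4],
 [0, -2, 6, 6],
 [0, -3, 7, 6],
 [0, 3, -6, -5]]
has determinant -2.) The finite-dimensional Fredholm alternative says: either (I - K) is invertible, or ker(I - K) ≠ {0} and then range(I - K) = ker((I - K)^*)^⊥, with dim ker(I - K) = dim ker((I - K)^*). Since det(I - K) ≠ 0, 1 is not an eigenvalue of K and ker(I - K) = {0}, so we are in the first case: for every y there is a unique x = (I - K)^(-1) y. Explicitly, by the Sherman–Morrison formula, (I - u v^T)^(-1) = I + u v^T/(1 - v·u), i.e. (I - K)^(-1) = I + K/(-2).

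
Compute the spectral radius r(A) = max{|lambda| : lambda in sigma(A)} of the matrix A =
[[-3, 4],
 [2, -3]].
r(A) = (6 + sqrt(32))/2 ≈ 5.8284

The eigenvalues of A are the roots of its characteristic polynomial. With M = A (coefficients from the trace and determinant):
  p(λ) = det(λ I - M) = λ^2 + 6λ + 1.
For λ^2 + 6λ + 1 the discriminant is 32. It is nonnegative but not a perfect square, so the roots are real and irrational: λ = (-6 ± sqrt(32))/2 ≈ -0.1716, -5.8284.
Thus the eigenvalues (to 4 decimals) are -0.1716 (modulus 0.1716); -5.8284 (modulus 5.8284). The spectral radius is the largest modulus: r(A) = (6 + sqrt(32))/2 ≈ 5.8284. (Cross-check: r(A) ≤ ||A||_2 ≈ 6.1623; equality holds whenever A is normal, though it can also hold for some non-normal A.)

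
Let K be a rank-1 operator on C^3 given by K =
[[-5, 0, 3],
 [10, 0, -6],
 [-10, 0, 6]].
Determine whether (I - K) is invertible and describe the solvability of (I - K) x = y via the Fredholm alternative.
(I - K) is singular (det(I - K) = 0, i.e. 1 ∈ sigma(K)). (I - K) x = y is solvable iff y ⊥ ker((I - K)^*) = span{(-5, 0, 3)}, i.e. iff -5y_1 + 3y_3 = 0. When solvable, the solutions are x = y + c·(1, -2, 2), c arbitrary (ker(I - K) = span{(1, -2, 2)}, dimension 1).

K has rank 1, so it is an outer product K = u v^T: every row of K is a multiple of one row vector. Reading off the entries, u = (1, -2, 2) and v = (-5, 0, 3) (row i of K equals u_i·v^T). A rank-one matrix u v^T satisfies K u = u (v·u) and kills the (2)-dimensional subspace v^⊥, so its characteristic polynomial is lambda^2 (lambda - v·u) with v·u = tr K = 1. Hence the eigenvalues of I - K are 1 (multiplicity 2) and 1 - (1) = 0, so det(I - K) = 0. (Direct check: I - K =
[[6, 0, -3],
 [-10, 1, 6],
 [10, 0, -5]]
has determinant 0.) So 1 is an eigenvalue of K and (I - K) is not invertible. The finite-dimensional Fredholm alternative says: either (I - K) is invertible, or ker(I - K) ≠ {0} and then range(I - K) = ker((I - K)^*)^⊥, with dim ker(I - K) = dim ker((I - K)^*). We are in the second case, so we need both kernels. Kernel of I - K: (I - K) u = u - u (v·u) = u - u = 0, so ker(I - K) = span{u} = span{(1, -2, 2)} (it is exactly 1-dimensional because rank(I - K) = 2). Kernel of the adjoint: K is real, so (I - K)^* = I - K^T = I - v u^T, and (I - v u^T) v = v - v (u·v) = 0; hence ker((I - K)^*) = span{v} = span{(-5, 0, 3)}. Therefore (I - K) x = y is solvable iff <y, v> = 0, i.e. iff -5y_1 + 3y_3 = 0. When this holds, K y = u (v·y) = 0, so (I - K) y = y and x = y is a particular solution; the full solution set is the line x = y + c·u = y + c·(1, -2, 2), c ∈ C.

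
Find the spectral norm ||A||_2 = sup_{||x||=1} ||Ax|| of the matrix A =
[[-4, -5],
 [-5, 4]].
||A||_2 = sqrt(41) ≈ 6.4031 (= sqrt(largest eigenvalue of A^T A))

||A||_2 = sigma_max(A) = sqrt(lambda_max(A^T A)). Form the symmetric matrix M = A^T A =
[[41, 0],
 [0, 41]].
Its characteristic polynomial (trace, determinant of M give the coefficients) is
  p(λ) = det(λ I - M) = λ^2 - 82λ + 1681.
For λ^2 - 82λ + 1681 the discriminant is 0. It is a perfect square (0^2), so the roots are rational: λ = (82 ± 0)/2 = 41, 41.
So the eigenvalues of A^T A are ≈ 41, 41 (all ≥ 0, as they must be for A^T A). The largest is λ_max = 41, hence ||A||_2 = sqrt(λ_max) = sqrt(41) ≈ 6.4031.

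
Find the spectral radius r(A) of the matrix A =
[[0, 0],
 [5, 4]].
r(A) = 4

The eigenvalues of A are the roots of its characteristic polynomial. With M = A (coefficients from the trace and determinant):
  p(λ) = det(λ I - M) = λ^2 - 4λ.
For λ^2 - 4λ the discriminant is 16. It is a perfect square (4^2), so the roots are rational: λ = (4 ± 4)/2 = 4, 0.
Thus the eigenvalues (to 4 decimals) are 4 (modulus 4); 0 (modulus 0). The spectral radius is the largest modulus: r(A) = 4. (Cross-check: r(A) ≤ ||A||_2 ≈ 6.4031; equality holds whenever A is normal, though it can also hold for some non-normal A.)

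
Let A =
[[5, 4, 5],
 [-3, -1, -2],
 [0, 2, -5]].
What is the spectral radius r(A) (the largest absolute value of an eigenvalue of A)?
r(A) ≈ 4.8128

The eigenvalues of A are the roots of its characteristic polynomial. With M = A (coefficients from the trace, the sum of principal 2x2 minors, and det A):
  p(λ) = det(λ I - M) = λ^3 + λ^2 - 9λ + 45.
No integer candidate from the rational root theorem (±divisors of 45) is a root, so the roots are irrational. The cubic discriminant is Δ = -59148 < 0, so there is one real root and a complex-conjugate pair. p(-5) = -10 and p(-4) = 33 have opposite signs, so a root lies in (-5, -4); Newton's method refines it to λ ≈ -4.8128. Dividing out (λ - (-4.8128)) leaves approximately λ^2 - 3.8128λ + 9.3501. For λ^2 - 3.8128λ + 9.3501 the discriminant is -22.8631. It is negative, so the remaining roots are the complex-conjugate pair λ ≈ 1.9064 ± 2.3908i. Their product equals the constant term, so |λ|^2 ≈ 9.3501 and |λ| ≈ 3.0578.
Thus the eigenvalues (to 4 decimals) are -4.8128 (modulus 4.8128); 1.9064 ± 2.3908i (modulus 3.0578). The spectral radius is the largest modulus: r(A) ≈ 4.8128. (Cross-check: r(A) ≤ ||A||_2 ≈ 9.2317; equality holds whenever A is normal, though it can also hold for some non-normal A.)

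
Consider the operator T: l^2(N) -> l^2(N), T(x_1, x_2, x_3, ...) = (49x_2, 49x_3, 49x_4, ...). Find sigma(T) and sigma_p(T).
sigma(T) = closed disk {z in C : |z| ≤ 49}; sigma_p(T) = open disk {z in C : |z| < 49}

Note T = 49·V where V is the unit left shift (V x)_k = x_{k+1}; so sigma(T) = 49·sigma(V) and ||T|| = 49||V||. ||T x||^2 = 2401sum_{k≥2} |x_k|^2 ≤ 2401||x||^2, with equality on {x : x_1 = 0}, so ||T|| = 49. For any lambda with |lambda| < 49, set r = lambda/49 (|r| < 1); the vector x = (1, r, r^2, ...) is in l^2 and satisfies T x = 49(r, r^2, ...) = lambda x, so lambda is an eigenvalue. On the boundary |lambda| = 49 the geometric series diverges, so no l^2 eigenvector exists, but these lambda lie in the approximate point spectrum. Hence sigma(T) is the closed disk of radius 49 and sigma_p(T) is the open disk.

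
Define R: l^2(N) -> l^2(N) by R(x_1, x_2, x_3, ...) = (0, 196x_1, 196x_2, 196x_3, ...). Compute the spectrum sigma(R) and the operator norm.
sigma(R) = closed disk {z in C : |z| ≤ 196}; ||R|| = 196

Note R = 196·U where U is the unit right shift (U x)_k = x_{k-1} (with x_0 := 0); so ||R|| = 196||U|| and sigma(R) = 196·sigma(U). ||R x||^2 = sum_{k≥1} |196x_k|^2 = 38416||x||^2, so ||R|| = 196 and sigma(R) ⊂ {|z| ≤ 196}. For any |lambda| < 196, the equation (R - lambda I) x = 0 forces x_1 = 0, then 196x_k = lambda x_{k+1} ⇒ x = 0, so R has no eigenvalues. But (R - lambda I) is not surjective for |lambda| < 196: solving (R - lambda I) x = e_1 would require x_n proportional to (lambda/196)^(-n), which is not in l^2. So every |lambda| < 196 lies in the residual spectrum. The boundary |lambda| = 196 is in the approximate point spectrum (the spectrum is closed). Hence sigma(R) is the closed disk of radius 196.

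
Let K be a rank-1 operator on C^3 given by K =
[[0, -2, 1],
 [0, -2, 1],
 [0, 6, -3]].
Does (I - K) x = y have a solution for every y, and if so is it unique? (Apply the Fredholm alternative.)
(I - K) is invertible (det(I - K) = 6 ≠ 0), so for every y in C^3 the equation (I - K) x = y has a unique solution.

K has rank 1, so it is an outer product K = u v^T: every row of K is a multiple of one row vector. Reading off the entries, u = (-1, -1, 3) and v = (0, 2, -1) (row i of K equals u_i·v^T). A rank-one matrix u v^T satisfies K u = u (v·u) and kills the (2)-dimensional subspace v^⊥, so its characteristic polynomial is lambda^2 (lambda - v·u) with v·u = tr K = -5. Hence the eigenvalues of I - K are 1 (multiplicity 2) and 1 - (-5) = 6, so det(I - K) = 6. (Direct check: I - K =
[[1, 2, -1],
 [0, 3, -1],
 [0, -6, 4]]
has determinant 6.) The finite-dimensional Fredholm alternative says: either (I - K) is invertible, or ker(I - K) ≠ {0} and then range(I - K) = ker((I - K)^*)^⊥, with dim ker(I - K) = dim ker((I - K)^*). Since det(I - K) ≠ 0, 1 is not an eigenvalue of K and ker(I - K) = {0}, so we are in the first case: for every y there is a unique x = (I - K)^(-1) y. Explicitly, by the Sherman–Morrison formula, (I - u v^T)^(-1) = I + u v^T/(1 - v·u), i.e. (I - K)^(-1) = I + K/(6).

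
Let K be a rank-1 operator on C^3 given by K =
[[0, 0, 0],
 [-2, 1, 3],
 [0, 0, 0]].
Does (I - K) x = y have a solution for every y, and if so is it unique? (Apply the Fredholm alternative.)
(I - K) is singular (det(I - K) = 0, i.e. 1 ∈ sigma(K)). (I - K) x = y is solvable iff y ⊥ ker((I - K)^*) = span{(-2, 1, 3)}, i.e. iff -2y_1 + y_2 + 3y_3 = 0. When solvable, the solutions are x = y + c·(0, 1, 0), c arbitrary (ker(I - K) = span{(0, 1, 0)}, dimension 1).

K has rank 1, so it is an outer product K = u v^T: every row of K is a multiple of one row vector. Reading off the entries, u = (0, 1, 0) and v = (-2, 1, 3) (row i of K equals u_i·v^T). A rank-one matrix u v^T satisfies K u = u (v·u) and kills the (2)-dimensional subspace v^⊥, so its characteristic polynomial is lambda^2 (lambda - v·u) with v·u = tr K = 1. Hence the eigenvalues of I - K are 1 (multiplicity 2) and 1 - (1) = 0, so det(I - K) = 0. (Direct check: I - K =
[[1, 0, 0],
 [2, 0, -3],
 [0, 0, 1]]
has determinant 0.) So 1 is an eigenvalue of K and (I - K) is not invertible. The finite-dimensional Fredholm alternative says: either (I - K) is invertible, or ker(I - K) ≠ {0} and then range(I - K) = ker((I - K)^*)^⊥, with dim ker(I - K) = dim ker((I - K)^*). We are in the second case, so we need both kernels. Kernel of I - K: (I - K) u = u - u (v·u) = u - u = 0, so ker(I - K) = span{u} = span{(0, 1, 0)} (it is exactly 1-dimensional because rank(I - K) = 2). Kernel of the adjoint: K is real, so (I - K)^* = I - K^T = I - v u^T, and (I - v u^T) v = v - v (u·v) = 0; hence ker((I - K)^*) = span{v} = span{(-2, 1, 3)}. Therefore (I - K) x = y is solvable iff <y, v> = 0, i.e. iff -2y_1 + y_2 + 3y_3 = 0. When this holds, K y = u (v·y) = 0, so (I - K) y = y and x = y is a particular solution; the full solution set is the line x = y + c·u = y + c·(0, 1, 0), c ∈ C.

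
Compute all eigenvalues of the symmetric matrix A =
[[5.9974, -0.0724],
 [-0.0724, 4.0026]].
sigma(A) ≈ {4, 6}

A is real symmetric, so its spectrum consists of real eigenvalues. Expanding the characteristic polynomial of the displayed matrix gives
  det(λ I - A) = p(λ) = λ^2 + (-10)λ + (24).
Solving p(λ) = 0 yields eigenvalues ≈ 4, 6. (A is shown rounded to 4 decimals, so these recover the underlying integer eigenvalues to within that precision.)
Verification: the trace of A = 10 equals the sum of eigenvalues 10, and det(A) ≈ 24.0000 matches the eigenvalue product 24.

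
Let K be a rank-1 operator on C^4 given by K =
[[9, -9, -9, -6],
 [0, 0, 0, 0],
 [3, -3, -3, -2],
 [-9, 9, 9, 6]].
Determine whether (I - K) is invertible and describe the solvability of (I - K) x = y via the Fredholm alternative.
(I - K) is invertible (det(I - K) = -11 ≠ 0), so for every y in C^4 the equation (I - K) x = y has a unique solution.

K has rank 1, so it is an outer product K = u v^T: every row of K is a multiple of one row vector. Reading off the entries, u = (-3, 0, -1, 3) and v = (-3, 3, 3, 2) (row i of K equals u_i·v^T). A rank-one matrix u v^T satisfies K u = u (v·u) and kills the (3)-dimensional subspace v^⊥, so its characteristic polynomial is lambda^3 (lambda - v·u) with v·u = tr K = 12. Hence the eigenvalues of I - K are 1 (multiplicity 3) and 1 - (12) = -11, so det(I - K) = -11. (Direct check: I - K =
[[-8, 9, 9, 6],
 [0, 1, 0, 0],
 [-3, 3, 4, 2],
 [9, -9, -9, -5]]
has determinant -11.) The finite-dimensional Fredholm alternative says: either (I - K) is invertible, or ker(I - K) ≠ {0} and then range(I - K) = ker((I - K)^*)^⊥, with dim ker(I - K) = dim ker((I - K)^*). Since det(I - K) ≠ 0, 1 is not an eigenvalue of K and ker(I - K) = {0}, so we are in the first case: for every y there is a unique x = (I - K)^(-1) y. Explicitly, by the Sherman–Morrison formula, (I - u v^T)^(-1) = I + u v^T/(1 - v·u), i.e. (I - K)^(-1) = I + K/(-11).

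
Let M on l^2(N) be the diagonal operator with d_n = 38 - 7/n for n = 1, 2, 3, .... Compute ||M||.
||M|| = 38

For a diagonal operator on l^2 with entries d_n, ||M|| = sup_n |d_n|. Here d_1 = 31, d_2 = 69/2, ..., and d_n = 38 - 7/n increases monotonically toward 38. All terms lie in [31, 38), so |d_n| = d_n and the supremum is the limit 38, which is not attained by any individual d_n. Hence ||M|| = 38.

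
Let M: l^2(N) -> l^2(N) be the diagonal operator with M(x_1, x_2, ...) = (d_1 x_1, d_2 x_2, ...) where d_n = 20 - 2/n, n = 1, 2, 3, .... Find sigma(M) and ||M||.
sigma(M) = {20 - 2/n : n ≥ 1} ∪ {20}; ||M|| = 20

A bounded diagonal operator on l^2 with diagonal entries d_n has spectrum equal to the closure of {d_n : n ≥ 1}: every d_n is an eigenvalue (with eigenvector e_n), so {d_n} ⊂ sigma(M); the spectrum is closed, so its closure is too; and for lambda not in the closure, (M - lambda I) has bounded inverse (the diagonal entries 1/(d_n - lambda) are bounded). For our sequence d_n = 20 - 2/n, n = 1, 2, 3, ...:
  - {d_n} = {20 - 2/n : n ≥ 1}; the only limit point is 20
  - closure = {20 - 2/n : n ≥ 1} ∪ {20}
For the norm: a diagonal operator has ||M|| = sup_n |d_n|. Here d_n = 20 - 2/n increases monotonically from d_1 = 18 toward 20, with all terms in [18, 20); so sup_n |d_n| = 20 (the supremum is the limit, not attained). So ||M|| = 20.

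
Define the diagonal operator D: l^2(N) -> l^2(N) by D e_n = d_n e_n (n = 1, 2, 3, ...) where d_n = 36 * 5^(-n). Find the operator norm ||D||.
||D|| = 36/5 (attained at n = 1)

For D diagonal, ||D|| = sup_n |d_n|. The sequence d_n = 36 * 5^(-n) is positive and strictly decreasing (ratio 5^(-1) < 1), so the supremum is d_1 = 36/5. Hence ||D|| = 36/5.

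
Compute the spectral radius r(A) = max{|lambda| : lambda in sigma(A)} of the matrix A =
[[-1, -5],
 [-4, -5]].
r(A) = (6 + sqrt(96))/2 ≈ 7.899

The eigenvalues of A are the roots of its characteristic polynomial. With M = A (coefficients from the trace and determinant):
  p(λ) = det(λ I - M) = λ^2 + 6λ - 15.
For λ^2 + 6λ - 15 the discriminant is 96. It is nonnegative but not a perfect square, so the roots are real and irrational: λ = (-6 ± sqrt(96))/2 ≈ 1.899, -7.899.
Thus the eigenvalues (to 4 decimals) are 1.899 (modulus 1.899); -7.899 (modulus 7.899). The spectral radius is the largest modulus: r(A) = (6 + sqrt(96))/2 ≈ 7.899. (Cross-check: r(A) ≤ ||A||_2 ≈ 7.9658; equality holds whenever A is normal, though it can also hold for some non-normal A.)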